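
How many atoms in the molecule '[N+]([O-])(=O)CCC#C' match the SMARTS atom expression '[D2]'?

3

The query [D2] means: atom with exactly two heavy-atom neighbours.
Check the 7 heavy atoms by environment: 3× C (D2) → match; 1× N (charge +1, D3) → no; 1× O (charge -1, D1) → no; 1× O (D1) → no; 1× C (D1) → no.
That gives 3 matching atoms.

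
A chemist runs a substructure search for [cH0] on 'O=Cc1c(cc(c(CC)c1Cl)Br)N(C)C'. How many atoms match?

5

Check the 15 heavy atoms by environment: 1× c (aromatic, H1) → no; 5× c (aromatic, H0) → match; 1× N (H0) → no; 3× C (H3) → no; 1× C (H1) → no; 1× O (H0) → no; 1× C (H2) → no; 1× Cl (H0) → no; 1× Br (H0) → no.
That gives 5 matching atoms.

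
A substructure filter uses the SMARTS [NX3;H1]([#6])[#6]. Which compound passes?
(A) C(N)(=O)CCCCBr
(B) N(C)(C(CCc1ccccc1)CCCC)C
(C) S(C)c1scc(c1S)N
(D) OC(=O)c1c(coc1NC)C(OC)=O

D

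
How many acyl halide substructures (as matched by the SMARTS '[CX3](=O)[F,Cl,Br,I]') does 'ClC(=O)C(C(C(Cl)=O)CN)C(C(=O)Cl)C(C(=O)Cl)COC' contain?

4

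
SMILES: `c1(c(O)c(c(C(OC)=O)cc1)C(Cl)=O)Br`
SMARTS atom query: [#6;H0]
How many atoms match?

6

The query [#6;H0] means: any carbon with no attached hydrogen.
Check the 15 heavy atoms by environment: 2× c (aromatic, H1) → no; 4× c (aromatic, H0) → match; 1× O (H1) → no; 1× Br (H0) → no; 2× C (H0) → match; 3× O (H0) → no; 1× C (H3) → no; 1× Cl (H0) → no.
Summing the matching environments: 4 + 2 = 6 matching atoms.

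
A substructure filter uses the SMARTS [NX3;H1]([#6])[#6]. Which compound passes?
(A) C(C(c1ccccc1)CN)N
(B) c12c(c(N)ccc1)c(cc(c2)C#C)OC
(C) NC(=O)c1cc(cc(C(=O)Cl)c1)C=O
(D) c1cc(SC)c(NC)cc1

D

[NX3;H1]([#6])[#6] describes a trivalent nitrogen with one H, bonded to two carbons (a secondary amine).
(A) has a primary amino group (-NH2) but the nitrogen has H2 and only one carbon neighbour.
(B) has a primary amino group (-NH2) but the nitrogen has H2 and only one carbon neighbour.
(C) has a primary amide (-C(=O)NH2) but the -C(=O)NH2 nitrogen has H2, not H1.
(D) contains an N-methylamino group (-NHCH3), which satisfies every atom and bond constraint.
So the answer is (D).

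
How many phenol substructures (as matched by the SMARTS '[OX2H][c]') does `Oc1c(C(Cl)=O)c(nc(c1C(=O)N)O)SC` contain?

2

[OX2H][c] is the SMARTS for a phenol: a hydroxyl oxygen attached to an aromatic carbon.
The molecule carries 2 separate instances of a hydroxyl group (-OH) meeting every constraint; each maps to a distinct set of atoms, giving 2 matches.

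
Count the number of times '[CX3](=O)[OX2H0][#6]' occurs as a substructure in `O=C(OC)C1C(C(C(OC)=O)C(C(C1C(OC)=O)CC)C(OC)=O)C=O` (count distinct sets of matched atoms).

4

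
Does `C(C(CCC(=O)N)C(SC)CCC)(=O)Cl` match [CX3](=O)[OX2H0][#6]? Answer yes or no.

No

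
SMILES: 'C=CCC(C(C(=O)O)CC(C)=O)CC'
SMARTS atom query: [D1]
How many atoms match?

6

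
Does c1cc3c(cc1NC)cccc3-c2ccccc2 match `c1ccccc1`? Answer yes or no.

Yes

The pattern c1ccccc1 describes six aromatic carbons in a ring — a benzene ring.
The molecule carries a phenyl ring, whose atoms satisfy every constraint of the query, so the pattern matches.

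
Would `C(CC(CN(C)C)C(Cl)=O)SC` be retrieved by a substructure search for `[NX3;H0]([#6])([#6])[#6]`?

Yes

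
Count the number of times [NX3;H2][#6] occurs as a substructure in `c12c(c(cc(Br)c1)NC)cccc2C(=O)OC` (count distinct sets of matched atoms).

[NX3;H2][#6] is the SMARTS for a primary amine: a trivalent nitrogen with two H attached to carbon.
The molecule has an N-methylamino group (-NHCH3), but the nitrogen bears two carbons and only one H (H1), not H2; nothing else fits, so there are 0 matches.

0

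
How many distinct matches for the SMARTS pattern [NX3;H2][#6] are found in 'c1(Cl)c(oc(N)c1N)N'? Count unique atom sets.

3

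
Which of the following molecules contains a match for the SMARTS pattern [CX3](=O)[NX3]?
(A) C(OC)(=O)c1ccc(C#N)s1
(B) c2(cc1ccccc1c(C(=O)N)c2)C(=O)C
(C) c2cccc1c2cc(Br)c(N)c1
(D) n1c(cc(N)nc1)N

B

[CX3](=O)[NX3] describes a carbonyl carbon bonded to a trivalent nitrogen (an amide).
(A) has a nitrile (-C#N) but the nitrile N is NX1 (triple-bonded), not NX3.
(B) contains a primary amide (-C(=O)NH2), which satisfies every atom and bond constraint.
(C) has a primary amino group (-NH2) but the -NH2 is not attached to a carbonyl carbon.
(D) has a primary amino group (-NH2) but the -NH2 is not attached to a carbonyl carbon.
So the answer is (B).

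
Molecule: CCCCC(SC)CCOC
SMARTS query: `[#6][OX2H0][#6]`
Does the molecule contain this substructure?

The pattern [#6][OX2H0][#6] describes an aliphatic oxygen bridging two carbons with no H on the oxygen — an ether.
The molecule carries a methoxy ether (-OCH3), whose atoms satisfy every constraint of the query, so the pattern matches.

Yes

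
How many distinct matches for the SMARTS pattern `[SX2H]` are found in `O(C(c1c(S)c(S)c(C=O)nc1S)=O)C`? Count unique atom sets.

[SX2H] is the SMARTS for a thiol: an aliphatic sulfur with two connections, one being H.
The molecule carries 3 separate instances of a thiol (-SH) meeting every constraint; each maps to a distinct set of atoms, giving 3 matches.

3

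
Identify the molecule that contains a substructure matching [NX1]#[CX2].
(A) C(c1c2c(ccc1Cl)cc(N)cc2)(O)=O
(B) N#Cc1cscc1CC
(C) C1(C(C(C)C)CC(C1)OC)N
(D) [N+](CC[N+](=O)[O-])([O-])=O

[NX1]#[CX2] describes a nitrogen triple-bonded to a two-connected carbon (a nitrile).
(A) has a primary amino group (-NH2) but the nitrogen is NX3 (three connections), not NX1 triple-bonded.
(B) contains a nitrile (-C#N), which satisfies every atom and bond constraint.
(C) has a primary amino group (-NH2) but the nitrogen is NX3 (three connections), not NX1 triple-bonded.
(D) has a nitro group (-[N+](=O)[O-]) but there is no C#N triple bond.
So the answer is (B).

B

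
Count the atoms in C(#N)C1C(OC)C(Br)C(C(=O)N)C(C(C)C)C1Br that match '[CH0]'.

2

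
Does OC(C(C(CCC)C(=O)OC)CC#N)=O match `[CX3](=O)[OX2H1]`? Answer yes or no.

Yes

The pattern [CX3](=O)[OX2H1] describes an sp2 carbon double-bonded to O and single-bonded to an -OH oxygen — a carboxylic acid.
The molecule carries a carboxylic acid group (-C(=O)OH), whose atoms satisfy every constraint of the query, so the pattern matches.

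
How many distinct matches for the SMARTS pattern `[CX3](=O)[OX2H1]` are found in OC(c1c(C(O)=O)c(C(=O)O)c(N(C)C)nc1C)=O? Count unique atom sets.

3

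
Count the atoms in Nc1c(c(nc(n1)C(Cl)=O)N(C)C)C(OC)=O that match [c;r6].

4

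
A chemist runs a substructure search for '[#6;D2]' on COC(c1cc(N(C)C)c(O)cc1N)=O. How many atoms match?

2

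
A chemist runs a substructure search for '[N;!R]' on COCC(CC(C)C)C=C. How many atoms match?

0

The query [N;!R] means: aliphatic nitrogen not in a ring.
Check the 10 heavy atoms by environment: 9× C (acyclic) → no; 1× O (acyclic) → no.
No environment satisfies the query, so 0 matching atoms.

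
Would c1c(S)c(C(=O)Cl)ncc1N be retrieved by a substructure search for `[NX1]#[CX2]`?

No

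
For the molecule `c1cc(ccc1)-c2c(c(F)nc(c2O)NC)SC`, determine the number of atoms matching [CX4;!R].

The query [CX4;!R] means: aliphatic carbon with four total connections, not in a ring.
Check the 18 heavy atoms by environment: 1× n (aromatic, X2, in 6-ring) → no; 11× c (aromatic, X3, in 6-ring) → no; 1× O (X2, acyclic) → no; 1× N (X3, acyclic) → no; 2× C (X4, acyclic) → match; 1× F (X1, acyclic) → no; 1× S (X2, acyclic) → no.
That gives 2 matching atoms.

2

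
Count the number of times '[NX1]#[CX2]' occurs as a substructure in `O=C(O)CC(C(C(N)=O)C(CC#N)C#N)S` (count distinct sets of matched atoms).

2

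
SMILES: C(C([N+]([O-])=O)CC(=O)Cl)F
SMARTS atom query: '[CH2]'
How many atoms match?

Check the 10 heavy atoms by environment: 2× C (H2) → match; 1× C (H1) → no; 1× N (charge +1, H0) → no; 1× O (charge -1, H0) → no; 2× O (H0) → no; 1× F (H0) → no; 1× C (H0) → no; 1× Cl (H0) → no.
That gives 2 matching atoms.

2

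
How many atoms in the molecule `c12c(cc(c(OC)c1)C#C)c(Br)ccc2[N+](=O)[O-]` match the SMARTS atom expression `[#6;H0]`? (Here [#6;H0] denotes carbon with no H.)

7

The query [#6;H0] means: any carbon with no attached hydrogen.
Check the 18 heavy atoms by environment: 6× c (aromatic, H0) → match; 4× c (aromatic, H1) → no; 1× Br (H0) → no; 2× O (H0) → no; 1× C (H3) → no; 1× C (H0) → match; 1× C (H1) → no; 1× N (charge +1, H0) → no; 1× O (charge -1, H0) → no.
Summing the matching environments: 6 + 1 = 7 matching atoms.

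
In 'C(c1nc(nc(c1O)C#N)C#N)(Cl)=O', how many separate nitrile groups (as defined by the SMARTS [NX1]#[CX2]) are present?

2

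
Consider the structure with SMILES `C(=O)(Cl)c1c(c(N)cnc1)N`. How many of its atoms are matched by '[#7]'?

The query [#7] means: #7 matches any nitrogen atom regardless of aromaticity.
Check the 11 heavy atoms by environment: 1× n (aromatic) → match; 5× c (aromatic) → no; 1× C → no; 1× O → no; 1× Cl → no; 2× N → match.
Summing the matching environments: 1 + 2 = 3 matching atoms.

3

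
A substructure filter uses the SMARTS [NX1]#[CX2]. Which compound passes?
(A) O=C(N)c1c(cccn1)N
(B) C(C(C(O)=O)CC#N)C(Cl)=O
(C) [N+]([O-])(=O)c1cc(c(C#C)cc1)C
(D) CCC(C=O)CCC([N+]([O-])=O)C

B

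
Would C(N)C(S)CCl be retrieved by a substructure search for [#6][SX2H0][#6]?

The pattern [#6][SX2H0][#6] describes an aliphatic sulfur bridging two carbons with no H on the sulfur — a thioether.
The closest candidate here is a thiol (-SH), but the sulfur has H1, not H0 bridging two carbons. No other fragment satisfies the full query, so there is no match.

No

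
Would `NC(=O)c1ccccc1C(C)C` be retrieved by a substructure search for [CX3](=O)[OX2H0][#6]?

The pattern [CX3](=O)[OX2H0][#6] describes a carbonyl carbon bonded to an oxygen that is itself bonded to carbon (no H on that O) — an ester.
The closest candidate here is a primary amide (-C(=O)NH2), but the carbonyl is bonded to N, not to an O-C linkage. No other fragment satisfies the full query, so there is no match.

No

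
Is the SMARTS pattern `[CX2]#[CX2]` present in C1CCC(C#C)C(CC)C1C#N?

Yes

The pattern [CX2]#[CX2] describes a carbon-carbon triple bond — an alkyne.
The molecule carries an ethynyl group (-C#CH), whose atoms satisfy every constraint of the query, so the pattern matches.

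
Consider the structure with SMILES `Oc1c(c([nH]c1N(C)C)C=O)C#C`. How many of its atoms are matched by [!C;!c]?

Check the 13 heavy atoms by environment: 1× n (aromatic) → match; 4× c (aromatic) → no; 5× C → no; 2× O → match; 1× N → match.
Summing the matching environments: 1 + 2 + 1 = 4 matching atoms.

4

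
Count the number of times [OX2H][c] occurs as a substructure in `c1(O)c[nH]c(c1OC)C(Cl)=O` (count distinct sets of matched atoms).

1

[OX2H][c] is the SMARTS for a phenol: a hydroxyl oxygen attached to an aromatic carbon.
Exactly one fragment in the molecule meets all constraints, giving 1 match.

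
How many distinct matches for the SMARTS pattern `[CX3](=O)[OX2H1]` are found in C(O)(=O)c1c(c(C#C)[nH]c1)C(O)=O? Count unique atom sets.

2

[CX3](=O)[OX2H1] is the SMARTS for a carboxylic acid: an sp2 carbon double-bonded to O and single-bonded to an -OH oxygen.
The molecule carries 2 separate instances of a carboxylic acid group (-C(=O)OH) meeting every constraint; each maps to a distinct set of atoms, giving 2 matches.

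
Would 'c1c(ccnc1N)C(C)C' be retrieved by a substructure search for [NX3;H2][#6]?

Yes

The pattern [NX3;H2][#6] describes a trivalent nitrogen with two H attached to carbon — a primary amine.
The molecule carries a primary amino group (-NH2), whose atoms satisfy every constraint of the query, so the pattern matches.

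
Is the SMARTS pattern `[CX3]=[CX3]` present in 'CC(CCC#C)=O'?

The pattern [CX3]=[CX3] describes a non-aromatic C=C double bond between two sp2 carbons — an alkene.
The closest candidate here is an ethynyl group (-C#CH), but the C-C bond is a triple bond, not a double bond. No other fragment satisfies the full query, so there is no match.

No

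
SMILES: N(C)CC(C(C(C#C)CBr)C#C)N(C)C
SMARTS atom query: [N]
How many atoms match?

2

The query [N] means: uppercase N matches aliphatic (non-aromatic) nitrogen only.
Check the 15 heavy atoms by environment: 12× C → no; 2× N → match; 1× Br → no.
That gives 2 matching atoms.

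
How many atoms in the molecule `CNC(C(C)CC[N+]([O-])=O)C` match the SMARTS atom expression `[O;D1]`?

The query [O;D1] means: aliphatic oxygen bonded to exactly one heavy atom.
Check the 11 heavy atoms by environment: 2× C (D2) → no; 2× C (D3) → no; 3× C (D1) → no; 1× N (charge +1, D3) → no; 1× O (charge -1, D1) → match; 1× O (D1) → match; 1× N (D2) → no.
Summing the matching environments: 1 + 1 = 2 matching atoms.

2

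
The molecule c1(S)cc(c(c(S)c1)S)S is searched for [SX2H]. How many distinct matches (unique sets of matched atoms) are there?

4

[SX2H] is the SMARTS for a thiol: an aliphatic sulfur with two connections, one being H.
The molecule carries 4 separate instances of a thiol (-SH) meeting every constraint; each maps to a distinct set of atoms, giving 4 matches.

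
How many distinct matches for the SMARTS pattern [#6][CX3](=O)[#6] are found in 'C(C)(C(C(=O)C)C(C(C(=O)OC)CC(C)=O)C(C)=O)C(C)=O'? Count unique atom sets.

4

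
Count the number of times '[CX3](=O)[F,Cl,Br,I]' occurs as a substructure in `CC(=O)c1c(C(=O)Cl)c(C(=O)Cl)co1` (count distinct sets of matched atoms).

[CX3](=O)[F,Cl,Br,I] is the SMARTS for an acyl halide: a carbonyl carbon bonded to a halogen.
The molecule carries 2 separate instances of an acyl chloride (-C(=O)Cl) meeting every constraint; each maps to a distinct set of atoms, giving 2 matches.

2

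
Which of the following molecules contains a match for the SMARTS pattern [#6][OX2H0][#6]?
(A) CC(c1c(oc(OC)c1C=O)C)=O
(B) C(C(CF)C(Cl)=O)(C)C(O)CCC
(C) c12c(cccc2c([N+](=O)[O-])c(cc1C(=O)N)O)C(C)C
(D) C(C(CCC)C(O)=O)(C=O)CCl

A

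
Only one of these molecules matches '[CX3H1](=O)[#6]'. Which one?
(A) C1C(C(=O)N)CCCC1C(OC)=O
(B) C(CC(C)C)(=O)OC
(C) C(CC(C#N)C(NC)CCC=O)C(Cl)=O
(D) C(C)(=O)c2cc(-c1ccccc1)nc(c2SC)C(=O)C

[CX3H1](=O)[#6] describes an sp2 carbon with one H, double-bonded to O and single-bonded to carbon (an aldehyde).
(A) has a methyl-ester group (-C(=O)OCH3) but the carbonyl carbon has H0, not H1.
(B) has a methyl-ester group (-C(=O)OCH3) but the carbonyl carbon has H0, not H1.
(C) contains an aldehyde (-CHO), which satisfies every atom and bond constraint.
(D) has an acetyl/ketone group (-C(=O)CH3) but the carbonyl carbon has H0 (two carbon neighbours), not H1.
So the answer is (C).

C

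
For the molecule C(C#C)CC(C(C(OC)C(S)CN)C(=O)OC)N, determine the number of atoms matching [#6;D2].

The query [#6;D2] means: any carbon bonded to exactly two heavy atoms.
Check the 18 heavy atoms by environment: 4× C (D2) → match; 5× C (D3) → no; 1× O (D1) → no; 2× O (D2) → no; 3× C (D1) → no; 2× N (D1) → no; 1× S (D1) → no.
That gives 4 matching atoms.

4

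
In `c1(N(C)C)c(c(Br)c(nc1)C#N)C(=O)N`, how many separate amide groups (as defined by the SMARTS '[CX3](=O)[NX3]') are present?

1

[CX3](=O)[NX3] is the SMARTS for an amide: a carbonyl carbon bonded to a trivalent nitrogen.
Exactly one fragment in the molecule meets all constraints, giving 1 match.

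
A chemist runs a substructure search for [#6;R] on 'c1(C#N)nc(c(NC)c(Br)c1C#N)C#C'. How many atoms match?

The query [#6;R] means: carbon that is part of a ring.
Check the 15 heavy atoms by environment: 1× n (aromatic, in 6-ring) → no; 5× c (aromatic, in 6-ring) → match; 3× N (acyclic) → no; 5× C (acyclic) → no; 1× Br (acyclic) → no.
That gives 5 matching atoms.

5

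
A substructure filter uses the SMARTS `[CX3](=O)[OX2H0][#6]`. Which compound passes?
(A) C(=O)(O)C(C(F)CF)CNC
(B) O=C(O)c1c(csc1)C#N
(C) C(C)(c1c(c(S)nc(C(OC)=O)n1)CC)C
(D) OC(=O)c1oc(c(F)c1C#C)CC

C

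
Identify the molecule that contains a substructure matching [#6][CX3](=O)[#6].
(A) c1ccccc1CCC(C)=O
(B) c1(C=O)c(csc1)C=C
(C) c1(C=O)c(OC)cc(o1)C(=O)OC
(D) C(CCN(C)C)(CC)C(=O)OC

[#6][CX3](=O)[#6] describes a carbonyl carbon (no H) flanked by two carbons (a ketone).
(A) contains an acetyl/ketone group (-C(=O)CH3), which satisfies every atom and bond constraint.
(B) has an aldehyde (-CHO) but the carbonyl carbon has H1, so it is not flanked by two carbons.
(C) has an aldehyde (-CHO) but the carbonyl carbon has H1, so it is not flanked by two carbons.
(D) has a methyl-ester group (-C(=O)OCH3) but one neighbour of the carbonyl carbon is O, not C.
So the answer is (A).

A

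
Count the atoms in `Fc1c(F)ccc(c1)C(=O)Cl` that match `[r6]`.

6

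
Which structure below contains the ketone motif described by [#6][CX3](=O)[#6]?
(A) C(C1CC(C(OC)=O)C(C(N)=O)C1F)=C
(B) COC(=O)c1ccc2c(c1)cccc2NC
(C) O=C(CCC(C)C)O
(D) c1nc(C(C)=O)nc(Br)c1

D

[#6][CX3](=O)[#6] describes a carbonyl carbon (no H) flanked by two carbons (a ketone).
(A) has a primary amide (-C(=O)NH2) but one neighbour of the carbonyl carbon is N, not C.
(B) has a methyl-ester group (-C(=O)OCH3) but one neighbour of the carbonyl carbon is O, not C.
(C) has a carboxylic acid group (-C(=O)OH) but one neighbour of the carbonyl carbon is O, not C.
(D) contains an acetyl/ketone group (-C(=O)CH3), which satisfies every atom and bond constraint.
So the answer is (D).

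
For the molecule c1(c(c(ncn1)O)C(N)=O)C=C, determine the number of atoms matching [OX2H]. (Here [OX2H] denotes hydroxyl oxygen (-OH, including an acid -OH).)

1

Check the 12 heavy atoms by environment: 2× n (aromatic, H0, X2) → no; 1× c (aromatic, H1, X3) → no; 3× c (aromatic, H0, X3) → no; 1× O (H1, X2) → match; 1× C (H1, X3) → no; 1× C (H2, X3) → no; 1× C (H0, X3) → no; 1× O (H0, X1) → no; 1× N (H2, X3) → no.
That gives 1 matching atom.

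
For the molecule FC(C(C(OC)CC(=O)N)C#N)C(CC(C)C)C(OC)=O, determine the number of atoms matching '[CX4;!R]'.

11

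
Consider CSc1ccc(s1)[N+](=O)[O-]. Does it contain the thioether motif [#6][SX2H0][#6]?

Yes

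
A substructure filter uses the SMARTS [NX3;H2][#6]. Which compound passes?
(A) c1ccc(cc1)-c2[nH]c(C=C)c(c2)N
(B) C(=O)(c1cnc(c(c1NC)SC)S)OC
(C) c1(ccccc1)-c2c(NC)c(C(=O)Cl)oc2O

A

[NX3;H2][#6] describes a trivalent nitrogen with two H attached to carbon (a primary amine).
(A) contains a primary amino group (-NH2), which satisfies every atom and bond constraint.
(B) has an N-methylamino group (-NHCH3) but the nitrogen bears two carbons and only one H (H1), not H2.
(C) has an N-methylamino group (-NHCH3) but the nitrogen bears two carbons and only one H (H1), not H2.
So the answer is (A).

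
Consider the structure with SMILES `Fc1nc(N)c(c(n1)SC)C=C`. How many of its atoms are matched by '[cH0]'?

4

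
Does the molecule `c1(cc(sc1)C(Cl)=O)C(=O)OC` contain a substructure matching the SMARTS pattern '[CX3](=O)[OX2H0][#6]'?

Yes

The pattern [CX3](=O)[OX2H0][#6] describes a carbonyl carbon bonded to an oxygen that is itself bonded to carbon (no H on that O) — an ester.
The molecule carries a methyl-ester group (-C(=O)OCH3), whose atoms satisfy every constraint of the query, so the pattern matches.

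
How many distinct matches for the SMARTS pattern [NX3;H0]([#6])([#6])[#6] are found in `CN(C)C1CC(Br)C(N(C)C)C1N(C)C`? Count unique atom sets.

3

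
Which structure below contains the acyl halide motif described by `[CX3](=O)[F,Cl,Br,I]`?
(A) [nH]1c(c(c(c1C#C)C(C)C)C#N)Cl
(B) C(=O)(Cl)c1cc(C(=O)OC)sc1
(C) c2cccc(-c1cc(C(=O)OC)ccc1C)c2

B

[CX3](=O)[F,Cl,Br,I] describes a carbonyl carbon bonded to a halogen (an acyl halide).
(A) has a chloro substituent but the Cl is not on a carbonyl carbon.
(B) contains an acyl chloride (-C(=O)Cl), which satisfies every atom and bond constraint.
(C) has a methyl-ester group (-C(=O)OCH3) but the carbonyl is bonded to -O-C, not to a halogen.
So the answer is (B).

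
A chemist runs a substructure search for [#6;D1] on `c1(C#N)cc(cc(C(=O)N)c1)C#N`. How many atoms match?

The query [#6;D1] means: carbon bonded to exactly one heavy atom.
Check the 13 heavy atoms by environment: 3× c (aromatic, D3) → no; 3× c (aromatic, D2) → no; 1× C (D3) → no; 1× O (D1) → no; 3× N (D1) → no; 2× C (D2) → no.
No environment satisfies the query, so 0 matching atoms.

0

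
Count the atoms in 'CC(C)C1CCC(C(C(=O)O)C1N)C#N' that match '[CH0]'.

Check the 15 heavy atoms by environment: 5× C (H1) → no; 2× C (H2) → no; 1× N (H2) → no; 2× C (H0) → match; 1× N (H0) → no; 1× O (H0) → no; 1× O (H1) → no; 2× C (H3) → no.
That gives 2 matching atoms.

2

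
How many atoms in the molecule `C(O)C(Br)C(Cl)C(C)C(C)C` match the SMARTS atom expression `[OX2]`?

1

The query [OX2] means: aliphatic oxygen with two total connections — ether, hydroxyl, or ester single-bond O.
Check the 11 heavy atoms by environment: 8× C (X4) → no; 1× Cl (X1) → no; 1× Br (X1) → no; 1× O (X2) → match.
That gives 1 matching atom.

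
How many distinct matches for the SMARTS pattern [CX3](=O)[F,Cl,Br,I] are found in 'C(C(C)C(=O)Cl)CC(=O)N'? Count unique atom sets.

[CX3](=O)[F,Cl,Br,I] is the SMARTS for an acyl halide: a carbonyl carbon bonded to a halogen.
Exactly one fragment in the molecule meets all constraints, giving 1 match.

1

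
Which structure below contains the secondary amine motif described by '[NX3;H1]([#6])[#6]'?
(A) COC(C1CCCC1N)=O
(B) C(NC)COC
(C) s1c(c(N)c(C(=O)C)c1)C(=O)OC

B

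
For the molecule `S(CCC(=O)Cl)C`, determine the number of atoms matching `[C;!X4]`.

1

The query [C;!X4] means: aliphatic carbon that does not have four total connections.
Check the 7 heavy atoms by environment: 3× C (X4) → no; 1× S (X2) → no; 1× C (X3) → match; 1× O (X1) → no; 1× Cl (X1) → no.
That gives 1 matching atom.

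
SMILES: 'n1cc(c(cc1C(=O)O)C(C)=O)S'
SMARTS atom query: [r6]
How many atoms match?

6

Check the 13 heavy atoms by environment: 1× n (aromatic, in 6-ring) → match; 5× c (aromatic, in 6-ring) → match; 1× S (acyclic) → no; 3× C (acyclic) → no; 3× O (acyclic) → no.
Summing the matching environments: 1 + 5 = 6 matching atoms.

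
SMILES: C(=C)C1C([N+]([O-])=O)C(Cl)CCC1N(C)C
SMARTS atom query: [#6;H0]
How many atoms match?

The query [#6;H0] means: any carbon with no attached hydrogen.
Check the 15 heavy atoms by environment: 5× C (H1) → no; 3× C (H2) → no; 1× N (charge +1, H0) → no; 1× O (charge -1, H0) → no; 1× O (H0) → no; 1× N (H0) → no; 2× C (H3) → no; 1× Cl (H0) → no.
No environment satisfies the query, so 0 matching atoms.

0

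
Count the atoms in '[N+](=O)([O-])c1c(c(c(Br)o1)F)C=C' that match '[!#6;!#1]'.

6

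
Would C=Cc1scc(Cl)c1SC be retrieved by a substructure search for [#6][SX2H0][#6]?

Yes

The pattern [#6][SX2H0][#6] describes an aliphatic sulfur bridging two carbons with no H on the sulfur — a thioether.
The molecule carries a methylthio ether (-SCH3), whose atoms satisfy every constraint of the query, so the pattern matches.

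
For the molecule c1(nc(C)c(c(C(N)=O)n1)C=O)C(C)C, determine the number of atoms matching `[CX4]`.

4

Check the 15 heavy atoms by environment: 2× n (aromatic, X2) → no; 4× c (aromatic, X3) → no; 4× C (X4) → match; 2× C (X3) → no; 2× O (X1) → no; 1× N (X3) → no.
That gives 4 matching atoms.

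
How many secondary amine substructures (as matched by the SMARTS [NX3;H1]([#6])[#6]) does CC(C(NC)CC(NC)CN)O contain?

2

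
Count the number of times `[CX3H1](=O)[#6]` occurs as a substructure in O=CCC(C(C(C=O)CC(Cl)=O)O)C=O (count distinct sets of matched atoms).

3

[CX3H1](=O)[#6] is the SMARTS for an aldehyde: an sp2 carbon with one H, double-bonded to O and single-bonded to carbon.
The molecule carries 3 separate instances of an aldehyde (-CHO) meeting every constraint; each maps to a distinct set of atoms, giving 3 matches.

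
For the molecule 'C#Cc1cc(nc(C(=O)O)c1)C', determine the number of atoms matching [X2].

4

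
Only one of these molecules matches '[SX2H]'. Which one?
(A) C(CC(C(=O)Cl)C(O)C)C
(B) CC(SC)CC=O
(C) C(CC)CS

C

[SX2H] describes an aliphatic sulfur with two connections, one being H (a thiol).
(A) has a hydroxyl group (-OH) but it is an -OH, not an -SH.
(B) has a methylthio ether (-SCH3) but the sulfur has H0 (bonded to two carbons), not H1.
(C) contains a thiol (-SH), which satisfies every atom and bond constraint.
So the answer is (C).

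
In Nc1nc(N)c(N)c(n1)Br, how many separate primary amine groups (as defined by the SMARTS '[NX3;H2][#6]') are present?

3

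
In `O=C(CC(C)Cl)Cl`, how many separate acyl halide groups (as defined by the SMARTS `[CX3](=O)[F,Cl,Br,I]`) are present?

1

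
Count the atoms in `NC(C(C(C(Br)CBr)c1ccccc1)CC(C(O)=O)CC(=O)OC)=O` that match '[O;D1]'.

Check the 25 heavy atoms by environment: 3× C (D2) → no; 7× C (D3) → no; 1× c (aromatic, D3) → no; 5× c (aromatic, D2) → no; 4× O (D1) → match; 1× N (D1) → no; 2× Br (D1) → no; 1× O (D2) → no; 1× C (D1) → no.
That gives 4 matching atoms.

4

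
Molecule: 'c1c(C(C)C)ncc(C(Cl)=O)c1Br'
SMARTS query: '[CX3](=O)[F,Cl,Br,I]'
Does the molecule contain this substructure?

The pattern [CX3](=O)[F,Cl,Br,I] describes a carbonyl carbon bonded to a halogen — an acyl halide.
The molecule carries an acyl chloride (-C(=O)Cl), whose atoms satisfy every constraint of the query, so the pattern matches.

Yes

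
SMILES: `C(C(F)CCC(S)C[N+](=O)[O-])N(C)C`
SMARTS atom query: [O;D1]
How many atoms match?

2

The query [O;D1] means: aliphatic oxygen bonded to exactly one heavy atom.
Check the 14 heavy atoms by environment: 4× C (D2) → no; 2× C (D3) → no; 1× N (D3) → no; 2× C (D1) → no; 1× N (charge +1, D3) → no; 1× O (charge -1, D1) → match; 1× O (D1) → match; 1× S (D1) → no; 1× F (D1) → no.
Summing the matching environments: 1 + 1 = 2 matching atoms.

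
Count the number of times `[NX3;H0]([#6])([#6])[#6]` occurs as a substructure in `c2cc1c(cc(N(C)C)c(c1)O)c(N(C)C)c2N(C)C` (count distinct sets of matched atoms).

3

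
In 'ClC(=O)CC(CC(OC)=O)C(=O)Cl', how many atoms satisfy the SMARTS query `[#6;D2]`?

2

The query [#6;D2] means: any carbon bonded to exactly two heavy atoms.
Check the 13 heavy atoms by environment: 2× C (D2) → match; 4× C (D3) → no; 3× O (D1) → no; 1× O (D2) → no; 1× C (D1) → no; 2× Cl (D1) → no.
That gives 2 matching atoms.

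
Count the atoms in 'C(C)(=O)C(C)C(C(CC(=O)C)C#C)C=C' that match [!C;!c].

The query [!C;!c] means: neither aliphatic nor aromatic carbon — same as [!#6].
Check the 15 heavy atoms by environment: 13× C → no; 2× O → match.
That gives 2 matching atoms.

2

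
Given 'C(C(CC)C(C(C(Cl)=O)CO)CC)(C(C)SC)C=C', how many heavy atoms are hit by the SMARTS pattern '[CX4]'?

12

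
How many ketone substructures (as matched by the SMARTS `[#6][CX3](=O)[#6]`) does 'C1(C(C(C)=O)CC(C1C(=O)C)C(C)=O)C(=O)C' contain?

[#6][CX3](=O)[#6] is the SMARTS for a ketone: a carbonyl carbon (no H) flanked by two carbons.
The molecule carries 4 separate instances of an acetyl/ketone group (-C(=O)CH3) meeting every constraint; each maps to a distinct set of atoms, giving 4 matches.

4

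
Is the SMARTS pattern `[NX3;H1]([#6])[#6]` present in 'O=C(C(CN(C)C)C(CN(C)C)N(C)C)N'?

The pattern [NX3;H1]([#6])[#6] describes a trivalent nitrogen with one H, bonded to two carbons — a secondary amine.
The closest candidate here is a dimethylamino group (-N(CH3)2), but the nitrogen has H0, not H1. No other fragment satisfies the full query, so there is no match.

No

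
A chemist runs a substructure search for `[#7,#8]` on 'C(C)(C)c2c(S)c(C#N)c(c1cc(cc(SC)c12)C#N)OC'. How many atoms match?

3

The query [#7,#8] means: nitrogen or oxygen (comma = OR).
Check the 22 heavy atoms by environment: 10× c (aromatic) → no; 2× S → no; 7× C → no; 2× N → match; 1× O → match.
Summing the matching environments: 2 + 1 = 3 matching atoms.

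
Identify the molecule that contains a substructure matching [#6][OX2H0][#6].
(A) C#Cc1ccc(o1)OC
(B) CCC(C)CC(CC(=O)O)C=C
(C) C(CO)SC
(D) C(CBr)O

A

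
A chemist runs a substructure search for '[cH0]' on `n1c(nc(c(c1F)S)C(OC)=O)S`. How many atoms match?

4

Check the 13 heavy atoms by environment: 2× n (aromatic, H0) → no; 4× c (aromatic, H0) → match; 1× C (H0) → no; 2× O (H0) → no; 1× C (H3) → no; 2× S (H1) → no; 1× F (H0) → no.
That gives 4 matching atoms.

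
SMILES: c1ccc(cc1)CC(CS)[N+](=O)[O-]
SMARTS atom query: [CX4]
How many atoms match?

The query [CX4] means: C with X4: aliphatic carbon with exactly 4 total connections (bonds + H).
Check the 13 heavy atoms by environment: 3× C (X4) → match; 1× S (X2) → no; 1× N (charge +1, X3) → no; 1× O (charge -1, X1) → no; 1× O (X1) → no; 6× c (aromatic, X3) → no.
That gives 3 matching atoms.

3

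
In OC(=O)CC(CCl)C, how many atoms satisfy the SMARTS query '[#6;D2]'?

2

The query [#6;D2] means: any carbon bonded to exactly two heavy atoms.
Check the 8 heavy atoms by environment: 2× C (D2) → match; 2× C (D3) → no; 1× Cl (D1) → no; 2× O (D1) → no; 1× C (D1) → no.
That gives 2 matching atoms.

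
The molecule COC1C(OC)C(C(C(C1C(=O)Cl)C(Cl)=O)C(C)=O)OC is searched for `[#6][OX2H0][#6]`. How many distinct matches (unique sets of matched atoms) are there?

3

[#6][OX2H0][#6] is the SMARTS for an ether: an aliphatic oxygen bridging two carbons with no H on the oxygen.
The molecule carries 3 separate instances of a methoxy ether (-OCH3) meeting every constraint; each maps to a distinct set of atoms, giving 3 matches.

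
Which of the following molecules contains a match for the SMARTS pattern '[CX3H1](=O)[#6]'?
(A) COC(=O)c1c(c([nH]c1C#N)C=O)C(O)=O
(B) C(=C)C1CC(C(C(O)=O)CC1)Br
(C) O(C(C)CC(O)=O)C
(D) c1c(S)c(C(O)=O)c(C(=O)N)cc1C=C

A

[CX3H1](=O)[#6] describes an sp2 carbon with one H, double-bonded to O and single-bonded to carbon (an aldehyde).
(A) contains an aldehyde (-CHO), which satisfies every atom and bond constraint.
(B) has a carboxylic acid group (-C(=O)OH) but the carbonyl carbon has H0 and is bonded to O, not H1.
(C) has a carboxylic acid group (-C(=O)OH) but the carbonyl carbon has H0 and is bonded to O, not H1.
(D) has a carboxylic acid group (-C(=O)OH) but the carbonyl carbon has H0 and is bonded to O, not H1.
So the answer is (A).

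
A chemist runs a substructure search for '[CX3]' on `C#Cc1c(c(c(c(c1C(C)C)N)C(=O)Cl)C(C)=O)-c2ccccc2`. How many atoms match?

Check the 24 heavy atoms by environment: 12× c (aromatic, X3) → no; 1× N (X3) → no; 4× C (X4) → no; 2× C (X2) → no; 2× C (X3) → match; 2× O (X1) → no; 1× Cl (X1) → no.
That gives 2 matching atoms.

2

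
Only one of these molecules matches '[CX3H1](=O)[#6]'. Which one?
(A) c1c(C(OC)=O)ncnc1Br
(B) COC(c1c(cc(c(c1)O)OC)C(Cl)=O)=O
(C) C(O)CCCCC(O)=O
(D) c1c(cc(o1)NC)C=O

D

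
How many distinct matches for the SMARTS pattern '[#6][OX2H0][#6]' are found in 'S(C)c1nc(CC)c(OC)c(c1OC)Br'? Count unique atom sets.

2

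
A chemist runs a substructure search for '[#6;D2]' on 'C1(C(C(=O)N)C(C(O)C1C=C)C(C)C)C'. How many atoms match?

1

The query [#6;D2] means: any carbon bonded to exactly two heavy atoms.
Check the 15 heavy atoms by environment: 7× C (D3) → no; 4× C (D1) → no; 2× O (D1) → no; 1× N (D1) → no; 1× C (D2) → match.
That gives 1 matching atom.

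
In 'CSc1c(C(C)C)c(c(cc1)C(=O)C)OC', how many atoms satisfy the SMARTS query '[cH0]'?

4

Check the 16 heavy atoms by environment: 2× c (aromatic, H1) → no; 4× c (aromatic, H0) → match; 2× O (H0) → no; 5× C (H3) → no; 1× S (H0) → no; 1× C (H1) → no; 1× C (H0) → no.
That gives 4 matching atoms.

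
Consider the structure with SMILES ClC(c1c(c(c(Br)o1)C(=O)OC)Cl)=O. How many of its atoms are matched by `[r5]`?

5

The query [r5] means: r5 matches atoms in a five-membered ring.
Check the 14 heavy atoms by environment: 1× o (aromatic, in 5-ring) → match; 4× c (aromatic, in 5-ring) → match; 3× C (acyclic) → no; 3× O (acyclic) → no; 2× Cl (acyclic) → no; 1× Br (acyclic) → no.
Summing the matching environments: 1 + 4 = 5 matching atoms.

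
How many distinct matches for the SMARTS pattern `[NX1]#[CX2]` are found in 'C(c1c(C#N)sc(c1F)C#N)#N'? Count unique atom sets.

[NX1]#[CX2] is the SMARTS for a nitrile: a nitrogen triple-bonded to a two-connected carbon.
The molecule carries 3 separate instances of a nitrile (-C#N) meeting every constraint; each maps to a distinct set of atoms, giving 3 matches.

3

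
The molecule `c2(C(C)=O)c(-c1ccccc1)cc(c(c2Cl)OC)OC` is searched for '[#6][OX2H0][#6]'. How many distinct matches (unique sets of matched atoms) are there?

2

[#6][OX2H0][#6] is the SMARTS for an ether: an aliphatic oxygen bridging two carbons with no H on the oxygen.
The molecule carries 2 separate instances of a methoxy ether (-OCH3) meeting every constraint; each maps to a distinct set of atoms, giving 2 matches.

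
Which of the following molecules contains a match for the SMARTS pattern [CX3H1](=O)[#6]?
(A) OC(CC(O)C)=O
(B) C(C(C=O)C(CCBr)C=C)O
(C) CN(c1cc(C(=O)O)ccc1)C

[CX3H1](=O)[#6] describes an sp2 carbon with one H, double-bonded to O and single-bonded to carbon (an aldehyde).
(A) has a carboxylic acid group (-C(=O)OH) but the carbonyl carbon has H0 and is bonded to O, not H1.
(B) contains an aldehyde (-CHO), which satisfies every atom and bond constraint.
(C) has a carboxylic acid group (-C(=O)OH) but the carbonyl carbon has H0 and is bonded to O, not H1.
So the answer is (B).

B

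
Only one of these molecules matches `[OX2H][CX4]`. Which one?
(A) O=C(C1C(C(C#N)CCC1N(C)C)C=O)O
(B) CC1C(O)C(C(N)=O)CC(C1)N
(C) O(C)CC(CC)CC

[OX2H][CX4] describes a hydroxyl oxygen bound to an sp3 (X4) carbon (an aliphatic alcohol).
(A) has a carboxylic acid group (-C(=O)OH) but the -OH is on a CX3 carbonyl carbon, not a CX4 carbon.
(B) contains a hydroxyl group (-OH), which satisfies every atom and bond constraint.
(C) has a methoxy ether (-OCH3) but the oxygen has H0 (ether), not H1.
So the answer is (B).

B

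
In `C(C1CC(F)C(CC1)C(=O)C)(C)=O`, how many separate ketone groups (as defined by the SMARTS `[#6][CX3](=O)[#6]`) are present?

2

[#6][CX3](=O)[#6] is the SMARTS for a ketone: a carbonyl carbon (no H) flanked by two carbons.
The molecule carries 2 separate instances of an acetyl/ketone group (-C(=O)CH3) meeting every constraint; each maps to a distinct set of atoms, giving 2 matches.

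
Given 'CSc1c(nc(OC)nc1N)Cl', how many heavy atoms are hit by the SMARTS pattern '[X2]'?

The query [X2] means: any atom with exactly two total connections (bonds + H).
Check the 12 heavy atoms by environment: 2× n (aromatic, X2) → match; 4× c (aromatic, X3) → no; 1× N (X3) → no; 1× O (X2) → match; 2× C (X4) → no; 1× Cl (X1) → no; 1× S (X2) → match.
Summing the matching environments: 2 + 1 + 1 = 4 matching atoms.

4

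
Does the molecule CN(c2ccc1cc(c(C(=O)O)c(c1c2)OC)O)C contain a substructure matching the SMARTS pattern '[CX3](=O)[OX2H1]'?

Yes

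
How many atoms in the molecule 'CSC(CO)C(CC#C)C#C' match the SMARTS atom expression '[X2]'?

The query [X2] means: any atom with exactly two total connections (bonds + H).
Check the 11 heavy atoms by environment: 5× C (X4) → no; 1× O (X2) → match; 4× C (X2) → match; 1× S (X2) → match.
Summing the matching environments: 1 + 4 + 1 = 6 matching atoms.

6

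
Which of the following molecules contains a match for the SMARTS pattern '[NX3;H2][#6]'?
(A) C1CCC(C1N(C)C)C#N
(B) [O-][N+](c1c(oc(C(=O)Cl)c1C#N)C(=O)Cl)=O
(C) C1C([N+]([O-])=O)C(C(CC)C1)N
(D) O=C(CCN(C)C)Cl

C

[NX3;H2][#6] describes a trivalent nitrogen with two H attached to carbon (a primary amine).
(A) has a dimethylamino group (-N(CH3)2) but the nitrogen has H0, not H2.
(B) has a nitrile (-C#N) but the nitrogen is NX1 (triple-bonded), not NX3 with two H.
(C) contains a primary amino group (-NH2), which satisfies every atom and bond constraint.
(D) has a dimethylamino group (-N(CH3)2) but the nitrogen has H0, not H2.
So the answer is (C).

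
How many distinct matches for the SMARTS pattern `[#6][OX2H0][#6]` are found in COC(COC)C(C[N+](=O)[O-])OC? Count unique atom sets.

3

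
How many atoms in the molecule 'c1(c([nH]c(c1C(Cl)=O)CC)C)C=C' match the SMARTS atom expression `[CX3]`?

3

The query [CX3] means: C with X3: aliphatic carbon with exactly 3 total connections.
Check the 13 heavy atoms by environment: 1× n (aromatic, X3) → no; 4× c (aromatic, X3) → no; 3× C (X4) → no; 3× C (X3) → match; 1× O (X1) → no; 1× Cl (X1) → no.
That gives 3 matching atoms.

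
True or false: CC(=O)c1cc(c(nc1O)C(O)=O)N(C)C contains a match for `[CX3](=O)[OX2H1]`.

The pattern [CX3](=O)[OX2H1] describes an sp2 carbon double-bonded to O and single-bonded to an -OH oxygen — a carboxylic acid.
The molecule carries a carboxylic acid group (-C(=O)OH), whose atoms satisfy every constraint of the query, so the pattern matches.

True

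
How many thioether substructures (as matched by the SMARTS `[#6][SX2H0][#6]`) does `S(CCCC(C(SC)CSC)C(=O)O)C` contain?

[#6][SX2H0][#6] is the SMARTS for a thioether: an aliphatic sulfur bridging two carbons with no H on the sulfur.
The molecule carries 3 separate instances of a methylthio ether (-SCH3) meeting every constraint; each maps to a distinct set of atoms, giving 3 matches.

3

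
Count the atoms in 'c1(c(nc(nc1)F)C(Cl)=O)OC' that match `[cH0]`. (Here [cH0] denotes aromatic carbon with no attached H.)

3

The query [cH0] means: aromatic carbon with no attached hydrogen (substituted or ring-fusion).
Check the 12 heavy atoms by environment: 2× n (aromatic, H0) → no; 3× c (aromatic, H0) → match; 1× c (aromatic, H1) → no; 1× C (H0) → no; 2× O (H0) → no; 1× Cl (H0) → no; 1× C (H3) → no; 1× F (H0) → no.
That gives 3 matching atoms.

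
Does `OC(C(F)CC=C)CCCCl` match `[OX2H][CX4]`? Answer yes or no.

The pattern [OX2H][CX4] describes a hydroxyl oxygen bound to an sp3 (X4) carbon — an aliphatic alcohol.
The molecule carries a hydroxyl group (-OH), whose atoms satisfy every constraint of the query, so the pattern matches.

Yes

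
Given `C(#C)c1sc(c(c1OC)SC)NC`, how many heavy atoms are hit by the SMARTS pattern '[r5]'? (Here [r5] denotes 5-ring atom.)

Check the 13 heavy atoms by environment: 1× s (aromatic, in 5-ring) → match; 4× c (aromatic, in 5-ring) → match; 1× S (acyclic) → no; 5× C (acyclic) → no; 1× N (acyclic) → no; 1× O (acyclic) → no.
Summing the matching environments: 1 + 4 = 5 matching atoms.

5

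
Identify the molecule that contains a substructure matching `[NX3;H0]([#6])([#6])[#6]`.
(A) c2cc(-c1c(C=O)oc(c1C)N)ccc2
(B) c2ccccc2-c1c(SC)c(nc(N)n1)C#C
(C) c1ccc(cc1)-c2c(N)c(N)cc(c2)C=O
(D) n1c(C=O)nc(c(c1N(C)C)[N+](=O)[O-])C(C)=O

[NX3;H0]([#6])([#6])[#6] describes a trivalent nitrogen with no H, bonded to three carbons (a tertiary amine).
(A) has a primary amino group (-NH2) but the nitrogen has H2, not H0 with three carbons.
(B) has a primary amino group (-NH2) but the nitrogen has H2, not H0 with three carbons.
(C) has a primary amino group (-NH2) but the nitrogen has H2, not H0 with three carbons.
(D) contains a dimethylamino group (-N(CH3)2), which satisfies every atom and bond constraint.
So the answer is (D).

D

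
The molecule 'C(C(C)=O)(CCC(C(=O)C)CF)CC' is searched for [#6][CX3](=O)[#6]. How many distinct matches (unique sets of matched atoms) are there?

2

[#6][CX3](=O)[#6] is the SMARTS for a ketone: a carbonyl carbon (no H) flanked by two carbons.
The molecule carries 2 separate instances of an acetyl/ketone group (-C(=O)CH3) meeting every constraint; each maps to a distinct set of atoms, giving 2 matches.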